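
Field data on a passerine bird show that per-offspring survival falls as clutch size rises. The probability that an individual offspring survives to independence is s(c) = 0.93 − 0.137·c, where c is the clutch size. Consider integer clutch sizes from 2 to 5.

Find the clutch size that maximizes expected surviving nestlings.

3

Expected surviving nestlings = c × s(c):
  c=2: 2 × 0.656 = 1.312
  c=3: 3 × 0.519 = 1.557
  c=4: 4 × 0.382 = 1.528
  c=5: 5 × 0.245 = 1.225
Maximum at c = 3 (1.557 surviving nestlings).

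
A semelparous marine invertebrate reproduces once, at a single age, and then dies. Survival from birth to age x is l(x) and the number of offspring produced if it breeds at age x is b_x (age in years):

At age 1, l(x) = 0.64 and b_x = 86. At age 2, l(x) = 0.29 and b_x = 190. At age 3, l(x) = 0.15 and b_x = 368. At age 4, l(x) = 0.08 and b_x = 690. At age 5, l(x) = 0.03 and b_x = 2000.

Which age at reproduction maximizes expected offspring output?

Expected offspring if breeding at age x = l(x) × b_x:
  age 1: 0.64 × 86 = 55.040
  age 2: 0.29 × 190 = 55.100
  age 3: 0.15 × 368 = 55.200
  age 4: 0.08 × 690 = 55.200
  age 5: 0.03 × 2000 = 60.000
Maximum at age 5 (60.000).

5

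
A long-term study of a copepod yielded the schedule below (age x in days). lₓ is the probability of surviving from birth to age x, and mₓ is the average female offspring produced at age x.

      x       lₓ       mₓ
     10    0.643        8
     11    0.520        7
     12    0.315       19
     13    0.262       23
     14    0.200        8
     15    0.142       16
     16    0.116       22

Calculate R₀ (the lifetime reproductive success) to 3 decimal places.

27.219

R₀ = Σ lₓ mₓ:
  age 10: 0.643 × 8 = 5.1440
  age 11: 0.520 × 7 = 3.6400
  age 12: 0.315 × 19 = 5.9850
  age 13: 0.262 × 23 = 6.0260
  age 14: 0.200 × 8 = 1.6000
  age 15: 0.142 × 16 = 2.2720
  age 16: 0.116 × 22 = 2.5520
R₀ = 5.1440 + 3.6400 + 5.9850 + 6.0260 + 1.6000 + 2.2720 + 2.5520 = 27.2190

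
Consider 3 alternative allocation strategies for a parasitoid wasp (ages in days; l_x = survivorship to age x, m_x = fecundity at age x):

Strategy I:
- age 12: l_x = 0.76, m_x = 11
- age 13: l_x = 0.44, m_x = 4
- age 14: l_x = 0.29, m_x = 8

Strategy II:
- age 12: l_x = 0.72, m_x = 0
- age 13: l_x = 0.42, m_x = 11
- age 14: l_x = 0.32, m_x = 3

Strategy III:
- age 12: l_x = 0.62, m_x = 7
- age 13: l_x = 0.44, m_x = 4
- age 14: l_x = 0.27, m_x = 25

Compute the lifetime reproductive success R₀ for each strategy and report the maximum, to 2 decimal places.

12.85

Strategy I: R₀ = 0.76×11 + 0.44×4 + 0.29×8 = 12.4400
Strategy II: R₀ = 0.72×0 + 0.42×11 + 0.32×3 = 5.5800
Strategy III: R₀ = 0.62×7 + 0.44×4 + 0.27×25 = 12.8500
Highest R₀: strategy III with 12.8500.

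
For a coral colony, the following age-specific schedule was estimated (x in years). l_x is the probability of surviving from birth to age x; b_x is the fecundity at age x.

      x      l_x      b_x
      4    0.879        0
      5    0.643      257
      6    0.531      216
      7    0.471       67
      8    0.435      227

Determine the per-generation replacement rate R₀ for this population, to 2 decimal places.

R₀ = Σ l_x b_x:
  age 4: 0.879 × 0 = 0.0000
  age 5: 0.643 × 257 = 165.2510
  age 6: 0.531 × 216 = 114.6960
  age 7: 0.471 × 67 = 31.5570
  age 8: 0.435 × 227 = 98.7450
R₀ = 0.0000 + 165.2510 + 114.6960 + 31.5570 + 98.7450 = 410.2490

410.25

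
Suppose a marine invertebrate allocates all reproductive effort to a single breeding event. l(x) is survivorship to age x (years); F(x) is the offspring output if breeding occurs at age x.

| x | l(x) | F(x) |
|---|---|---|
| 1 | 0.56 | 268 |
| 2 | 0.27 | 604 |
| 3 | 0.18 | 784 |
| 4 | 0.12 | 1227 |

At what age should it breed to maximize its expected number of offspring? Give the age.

2

Expected offspring if breeding at age x = l(x) × F(x):
  age 1: 0.56 × 268 = 150.080
  age 2: 0.27 × 604 = 163.080
  age 3: 0.18 × 784 = 141.120
  age 4: 0.12 × 1227 = 147.240
Maximum at age 2 (163.080).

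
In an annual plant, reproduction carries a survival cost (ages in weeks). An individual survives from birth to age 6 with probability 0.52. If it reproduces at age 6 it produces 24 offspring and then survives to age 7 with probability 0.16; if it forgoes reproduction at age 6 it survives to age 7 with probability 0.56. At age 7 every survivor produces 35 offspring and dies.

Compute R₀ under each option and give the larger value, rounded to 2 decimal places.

breed at age 6: R₀ = 0.52 × (24 + 0.16 × 35) = 0.52 × 29.6000 = 15.3920
delay to age 7: R₀ = 0.52 × (0.56 × 35) = 0.52 × 19.6000 = 10.1920
Higher: breed at age 6 (15.3920).

15.39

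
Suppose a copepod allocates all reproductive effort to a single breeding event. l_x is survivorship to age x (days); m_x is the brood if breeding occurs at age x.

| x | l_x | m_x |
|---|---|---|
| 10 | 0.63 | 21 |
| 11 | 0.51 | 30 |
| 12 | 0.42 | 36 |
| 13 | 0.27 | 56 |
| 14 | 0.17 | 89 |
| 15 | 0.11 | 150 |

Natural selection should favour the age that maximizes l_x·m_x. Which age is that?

Expected offspring if breeding at age x = l_x × m_x:
  age 10: 0.63 × 21 = 13.230
  age 11: 0.51 × 30 = 15.300
  age 12: 0.42 × 36 = 15.120
  age 13: 0.27 × 56 = 15.120
  age 14: 0.17 × 89 = 15.130
  age 15: 0.11 × 150 = 16.500
Maximum at age 15 (16.500).

15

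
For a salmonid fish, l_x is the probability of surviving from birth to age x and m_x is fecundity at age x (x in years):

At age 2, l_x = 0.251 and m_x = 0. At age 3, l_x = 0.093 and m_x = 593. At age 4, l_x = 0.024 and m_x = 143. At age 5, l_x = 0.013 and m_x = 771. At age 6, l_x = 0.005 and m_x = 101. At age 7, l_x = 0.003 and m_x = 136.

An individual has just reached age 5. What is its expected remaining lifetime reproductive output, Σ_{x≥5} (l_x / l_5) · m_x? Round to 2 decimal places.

841.23

l_5 = 0.013. Conditional survival from age 5 to x is l_x / l_5.
  x=5: (0.013/0.013) × 771 = 771.0000
  x=6: (0.005/0.013) × 101 = 38.8462
  x=7: (0.003/0.013) × 136 = 31.3846
Sum = 771.0000 + 38.8462 + 31.3846 = 841.2308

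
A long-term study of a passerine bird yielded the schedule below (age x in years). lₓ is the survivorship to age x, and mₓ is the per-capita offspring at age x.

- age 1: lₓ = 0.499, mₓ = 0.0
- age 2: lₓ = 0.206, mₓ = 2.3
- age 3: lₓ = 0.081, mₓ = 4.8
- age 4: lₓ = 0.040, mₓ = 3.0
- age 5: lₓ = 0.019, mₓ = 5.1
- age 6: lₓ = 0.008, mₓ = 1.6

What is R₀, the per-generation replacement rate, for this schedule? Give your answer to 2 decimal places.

R₀ = Σ lₓ mₓ:
  age 1: 0.499 × 0.0 = 0.0000
  age 2: 0.206 × 2.3 = 0.4738
  age 3: 0.081 × 4.8 = 0.3888
  age 4: 0.040 × 3.0 = 0.1200
  age 5: 0.019 × 5.1 = 0.0969
  age 6: 0.008 × 1.6 = 0.0128
R₀ = 0.0000 + 0.4738 + 0.3888 + 0.1200 + 0.0969 + 0.0128 = 1.0923

1.09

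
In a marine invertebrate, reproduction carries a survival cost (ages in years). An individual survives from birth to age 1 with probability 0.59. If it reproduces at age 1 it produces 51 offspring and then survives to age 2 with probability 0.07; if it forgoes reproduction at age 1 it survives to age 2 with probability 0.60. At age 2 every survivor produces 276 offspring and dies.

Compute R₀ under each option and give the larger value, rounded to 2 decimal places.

97.70

breed at age 1: R₀ = 0.59 × (51 + 0.07 × 276) = 0.59 × 70.3200 = 41.4888
delay to age 2: R₀ = 0.59 × (0.60 × 276) = 0.59 × 165.6000 = 97.7040
Higher: delay to age 2 (97.7040).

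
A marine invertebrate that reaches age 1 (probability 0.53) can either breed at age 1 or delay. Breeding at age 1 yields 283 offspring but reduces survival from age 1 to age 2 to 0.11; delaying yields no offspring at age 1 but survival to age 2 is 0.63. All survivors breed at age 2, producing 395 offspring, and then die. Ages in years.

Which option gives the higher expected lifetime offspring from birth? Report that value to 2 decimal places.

breed at age 1: R₀ = 0.53 × (283 + 0.11 × 395) = 0.53 × 326.4500 = 173.0185
delay to age 2: R₀ = 0.53 × (0.63 × 395) = 0.53 × 248.8500 = 131.8905
Higher: breed at age 1 (173.0185).

173.02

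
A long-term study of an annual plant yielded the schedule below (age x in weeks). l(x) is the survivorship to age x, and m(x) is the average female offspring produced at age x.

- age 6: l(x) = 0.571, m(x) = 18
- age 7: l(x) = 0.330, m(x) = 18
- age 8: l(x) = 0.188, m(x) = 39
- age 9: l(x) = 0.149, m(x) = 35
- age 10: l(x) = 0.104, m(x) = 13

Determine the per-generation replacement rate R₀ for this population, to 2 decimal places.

30.12

R₀ = Σ l(x) m(x):
  age 6: 0.571 × 18 = 10.2780
  age 7: 0.330 × 18 = 5.9400
  age 8: 0.188 × 39 = 7.3320
  age 9: 0.149 × 35 = 5.2150
  age 10: 0.104 × 13 = 1.3520
R₀ = 10.2780 + 5.9400 + 7.3320 + 5.2150 + 1.3520 = 30.1170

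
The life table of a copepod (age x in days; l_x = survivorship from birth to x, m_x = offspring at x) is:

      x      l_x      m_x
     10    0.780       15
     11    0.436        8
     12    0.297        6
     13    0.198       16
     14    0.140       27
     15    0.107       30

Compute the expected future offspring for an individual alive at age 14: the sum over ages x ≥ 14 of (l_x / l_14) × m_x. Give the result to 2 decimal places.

49.93

l_14 = 0.140. Conditional survival from age 14 to x is l_x / l_14.
  x=14: (0.140/0.140) × 27 = 27.0000
  x=15: (0.107/0.140) × 30 = 22.9286
Sum = 27.0000 + 22.9286 = 49.9286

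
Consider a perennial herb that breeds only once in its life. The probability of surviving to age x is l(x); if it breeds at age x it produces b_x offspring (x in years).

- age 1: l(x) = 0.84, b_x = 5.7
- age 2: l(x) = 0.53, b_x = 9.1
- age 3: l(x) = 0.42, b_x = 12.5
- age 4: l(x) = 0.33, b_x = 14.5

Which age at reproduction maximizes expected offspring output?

3

Expected offspring if breeding at age x = l(x) × b_x:
  age 1: 0.84 × 5.7 = 4.788
  age 2: 0.53 × 9.1 = 4.823
  age 3: 0.42 × 12.5 = 5.250
  age 4: 0.33 × 14.5 = 4.785
Maximum at age 3 (5.250).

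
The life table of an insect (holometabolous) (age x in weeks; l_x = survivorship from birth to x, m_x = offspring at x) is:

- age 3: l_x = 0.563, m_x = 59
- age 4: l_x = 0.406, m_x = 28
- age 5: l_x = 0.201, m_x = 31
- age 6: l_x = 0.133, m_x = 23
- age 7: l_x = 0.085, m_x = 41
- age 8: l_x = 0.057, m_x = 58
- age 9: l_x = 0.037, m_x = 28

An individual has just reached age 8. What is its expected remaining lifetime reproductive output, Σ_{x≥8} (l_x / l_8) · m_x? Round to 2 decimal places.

76.18

l_8 = 0.057. Conditional survival from age 8 to x is l_x / l_8.
  x=8: (0.057/0.057) × 58 = 58.0000
  x=9: (0.037/0.057) × 28 = 18.1754
Sum = 58.0000 + 18.1754 = 76.1754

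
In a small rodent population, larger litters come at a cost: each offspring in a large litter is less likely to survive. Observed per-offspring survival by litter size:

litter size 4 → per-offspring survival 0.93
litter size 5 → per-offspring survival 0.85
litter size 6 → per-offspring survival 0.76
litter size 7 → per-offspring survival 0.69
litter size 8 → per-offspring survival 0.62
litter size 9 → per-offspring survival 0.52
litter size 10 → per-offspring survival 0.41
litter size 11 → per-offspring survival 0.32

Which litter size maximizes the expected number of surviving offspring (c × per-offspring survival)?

8

Expected surviving offspring = c × s(c):
  c=4: 4 × 0.93 = 3.720
  c=5: 5 × 0.85 = 4.250
  c=6: 6 × 0.76 = 4.560
  c=7: 7 × 0.69 = 4.830
  c=8: 8 × 0.62 = 4.960
  c=9: 9 × 0.52 = 4.680
  c=10: 10 × 0.41 = 4.100
  c=11: 11 × 0.32 = 3.520
Maximum at c = 8 (4.960 surviving offspring).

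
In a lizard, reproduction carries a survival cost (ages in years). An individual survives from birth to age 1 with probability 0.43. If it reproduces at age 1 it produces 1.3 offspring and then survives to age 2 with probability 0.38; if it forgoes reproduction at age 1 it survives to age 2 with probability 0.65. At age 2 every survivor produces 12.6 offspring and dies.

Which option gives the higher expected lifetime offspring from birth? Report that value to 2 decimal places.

3.52

breed at age 1: R₀ = 0.43 × (1.3 + 0.38 × 12.6) = 0.43 × 6.0880 = 2.6178
delay to age 2: R₀ = 0.43 × (0.65 × 12.6) = 0.43 × 8.1900 = 3.5217
Higher: delay to age 2 (3.5217).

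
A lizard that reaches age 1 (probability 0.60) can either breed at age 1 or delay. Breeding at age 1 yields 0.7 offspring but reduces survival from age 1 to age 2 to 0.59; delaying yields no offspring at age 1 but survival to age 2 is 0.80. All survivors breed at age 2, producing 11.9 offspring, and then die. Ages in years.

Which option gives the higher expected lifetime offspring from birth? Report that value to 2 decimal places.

breed at age 1: R₀ = 0.60 × (0.7 + 0.59 × 11.9) = 0.60 × 7.7210 = 4.6326
delay to age 2: R₀ = 0.60 × (0.80 × 11.9) = 0.60 × 9.5200 = 5.7120
Higher: delay to age 2 (5.7120).

5.71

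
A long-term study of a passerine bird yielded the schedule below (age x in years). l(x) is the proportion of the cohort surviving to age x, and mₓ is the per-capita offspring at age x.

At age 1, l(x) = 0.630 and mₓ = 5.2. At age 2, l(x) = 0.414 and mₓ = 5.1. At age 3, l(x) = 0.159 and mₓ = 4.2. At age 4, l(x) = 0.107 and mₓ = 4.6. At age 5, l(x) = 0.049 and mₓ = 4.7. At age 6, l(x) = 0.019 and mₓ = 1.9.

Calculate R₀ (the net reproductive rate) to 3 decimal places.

6.814

R₀ = Σ l(x) mₓ:
  age 1: 0.630 × 5.2 = 3.2760
  age 2: 0.414 × 5.1 = 2.1114
  age 3: 0.159 × 4.2 = 0.6678
  age 4: 0.107 × 4.6 = 0.4922
  age 5: 0.049 × 4.7 = 0.2303
  age 6: 0.019 × 1.9 = 0.0361
R₀ = 3.2760 + 2.1114 + 0.6678 + 0.4922 + 0.2303 + 0.0361 = 6.8138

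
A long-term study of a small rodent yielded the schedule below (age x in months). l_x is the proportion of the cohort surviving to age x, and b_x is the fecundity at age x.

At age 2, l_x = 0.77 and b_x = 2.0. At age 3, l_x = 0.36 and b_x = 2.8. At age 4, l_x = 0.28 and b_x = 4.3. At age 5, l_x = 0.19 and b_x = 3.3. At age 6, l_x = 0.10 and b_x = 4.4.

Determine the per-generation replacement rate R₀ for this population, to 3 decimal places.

R₀ = Σ l_x b_x:
  age 2: 0.77 × 2.0 = 1.5400
  age 3: 0.36 × 2.8 = 1.0080
  age 4: 0.28 × 4.3 = 1.2040
  age 5: 0.19 × 3.3 = 0.6270
  age 6: 0.10 × 4.4 = 0.4400
R₀ = 1.5400 + 1.0080 + 1.2040 + 0.6270 + 0.4400 = 4.8190

4.819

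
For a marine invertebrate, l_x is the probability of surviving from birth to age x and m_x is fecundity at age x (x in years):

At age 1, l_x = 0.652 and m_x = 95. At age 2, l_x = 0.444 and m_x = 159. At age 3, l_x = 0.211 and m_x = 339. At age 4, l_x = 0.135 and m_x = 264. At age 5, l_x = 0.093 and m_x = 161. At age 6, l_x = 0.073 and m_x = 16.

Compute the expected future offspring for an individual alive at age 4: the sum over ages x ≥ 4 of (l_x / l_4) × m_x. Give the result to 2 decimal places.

383.56

l_4 = 0.135. Conditional survival from age 4 to x is l_x / l_4.
  x=4: (0.135/0.135) × 264 = 264.0000
  x=5: (0.093/0.135) × 161 = 110.9111
  x=6: (0.073/0.135) × 16 = 8.6519
Sum = 264.0000 + 110.9111 + 8.6519 = 383.5630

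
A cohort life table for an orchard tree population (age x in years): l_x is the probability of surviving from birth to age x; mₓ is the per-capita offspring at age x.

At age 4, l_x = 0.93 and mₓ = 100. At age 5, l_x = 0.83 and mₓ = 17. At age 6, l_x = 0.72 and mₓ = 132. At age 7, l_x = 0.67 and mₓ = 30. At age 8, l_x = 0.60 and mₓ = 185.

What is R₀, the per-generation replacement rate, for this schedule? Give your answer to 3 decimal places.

333.250

R₀ = Σ l_x mₓ:
  age 4: 0.93 × 100 = 93.0000
  age 5: 0.83 × 17 = 14.1100
  age 6: 0.72 × 132 = 95.0400
  age 7: 0.67 × 30 = 20.1000
  age 8: 0.60 × 185 = 111.0000
R₀ = 93.0000 + 14.1100 + 95.0400 + 20.1000 + 111.0000 = 333.2500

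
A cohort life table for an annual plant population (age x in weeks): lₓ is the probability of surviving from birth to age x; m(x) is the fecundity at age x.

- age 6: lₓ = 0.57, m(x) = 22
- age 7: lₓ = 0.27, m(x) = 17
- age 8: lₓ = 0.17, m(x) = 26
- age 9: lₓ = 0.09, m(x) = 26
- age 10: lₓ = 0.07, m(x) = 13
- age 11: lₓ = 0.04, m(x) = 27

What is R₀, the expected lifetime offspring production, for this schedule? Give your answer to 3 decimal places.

25.880

R₀ = Σ lₓ m(x):
  age 6: 0.57 × 22 = 12.5400
  age 7: 0.27 × 17 = 4.5900
  age 8: 0.17 × 26 = 4.4200
  age 9: 0.09 × 26 = 2.3400
  age 10: 0.07 × 13 = 0.9100
  age 11: 0.04 × 27 = 1.0800
R₀ = 12.5400 + 4.5900 + 4.4200 + 2.3400 + 0.9100 + 1.0800 = 25.8800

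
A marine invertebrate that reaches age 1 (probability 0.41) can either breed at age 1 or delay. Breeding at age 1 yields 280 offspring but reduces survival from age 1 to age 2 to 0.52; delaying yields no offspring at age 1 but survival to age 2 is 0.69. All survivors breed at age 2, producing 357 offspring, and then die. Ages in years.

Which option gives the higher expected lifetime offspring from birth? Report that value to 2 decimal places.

190.91

breed at age 1: R₀ = 0.41 × (280 + 0.52 × 357) = 0.41 × 465.6400 = 190.9124
delay to age 2: R₀ = 0.41 × (0.69 × 357) = 0.41 × 246.3300 = 100.9953
Higher: breed at age 1 (190.9124).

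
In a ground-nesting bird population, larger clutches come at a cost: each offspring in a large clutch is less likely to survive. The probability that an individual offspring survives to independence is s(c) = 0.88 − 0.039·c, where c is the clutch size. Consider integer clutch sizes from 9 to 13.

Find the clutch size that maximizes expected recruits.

11

Expected recruits = c × s(c):
  c=9: 9 × 0.529 = 4.761
  c=10: 10 × 0.490 = 4.900
  c=11: 11 × 0.451 = 4.961
  c=12: 12 × 0.412 = 4.944
  c=13: 13 × 0.373 = 4.849
Maximum at c = 11 (4.961 recruits).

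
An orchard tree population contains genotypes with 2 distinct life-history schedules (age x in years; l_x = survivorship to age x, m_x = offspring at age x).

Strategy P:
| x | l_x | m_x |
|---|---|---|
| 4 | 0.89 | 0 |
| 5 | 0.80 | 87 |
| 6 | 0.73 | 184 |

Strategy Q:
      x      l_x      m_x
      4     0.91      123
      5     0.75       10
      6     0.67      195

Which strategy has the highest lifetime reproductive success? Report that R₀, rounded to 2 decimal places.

Strategy P: R₀ = 0.89×0 + 0.80×87 + 0.73×184 = 203.9200
Strategy Q: R₀ = 0.91×123 + 0.75×10 + 0.67×195 = 250.0800
Highest R₀: strategy Q with 250.0800.

250.08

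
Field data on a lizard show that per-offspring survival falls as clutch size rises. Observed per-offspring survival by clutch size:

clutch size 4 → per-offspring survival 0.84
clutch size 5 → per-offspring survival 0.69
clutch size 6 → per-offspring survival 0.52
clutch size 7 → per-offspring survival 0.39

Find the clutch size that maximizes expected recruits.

5

Expected recruits = c × s(c):
  c=4: 4 × 0.84 = 3.360
  c=5: 5 × 0.69 = 3.450
  c=6: 6 × 0.52 = 3.120
  c=7: 7 × 0.39 = 2.730
Maximum at c = 5 (3.450 recruits).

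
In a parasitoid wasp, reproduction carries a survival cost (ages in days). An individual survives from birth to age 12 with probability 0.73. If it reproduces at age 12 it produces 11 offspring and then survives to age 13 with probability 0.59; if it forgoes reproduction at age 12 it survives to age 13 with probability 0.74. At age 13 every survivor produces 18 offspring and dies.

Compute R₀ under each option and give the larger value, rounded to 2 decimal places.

breed at age 12: R₀ = 0.73 × (11 + 0.59 × 18) = 0.73 × 21.6200 = 15.7826
delay to age 13: R₀ = 0.73 × (0.74 × 18) = 0.73 × 13.3200 = 9.7236
Higher: breed at age 12 (15.7826).

15.78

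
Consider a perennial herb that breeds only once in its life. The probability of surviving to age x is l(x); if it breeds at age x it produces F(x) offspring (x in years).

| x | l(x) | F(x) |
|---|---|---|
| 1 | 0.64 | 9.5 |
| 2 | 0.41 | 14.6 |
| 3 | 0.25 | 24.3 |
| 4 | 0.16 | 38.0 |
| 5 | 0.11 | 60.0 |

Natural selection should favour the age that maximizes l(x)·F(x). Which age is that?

5

Expected offspring if breeding at age x = l(x) × F(x):
  age 1: 0.64 × 9.5 = 6.080
  age 2: 0.41 × 14.6 = 5.986
  age 3: 0.25 × 24.3 = 6.075
  age 4: 0.16 × 38.0 = 6.080
  age 5: 0.11 × 60.0 = 6.600
Maximum at age 5 (6.600).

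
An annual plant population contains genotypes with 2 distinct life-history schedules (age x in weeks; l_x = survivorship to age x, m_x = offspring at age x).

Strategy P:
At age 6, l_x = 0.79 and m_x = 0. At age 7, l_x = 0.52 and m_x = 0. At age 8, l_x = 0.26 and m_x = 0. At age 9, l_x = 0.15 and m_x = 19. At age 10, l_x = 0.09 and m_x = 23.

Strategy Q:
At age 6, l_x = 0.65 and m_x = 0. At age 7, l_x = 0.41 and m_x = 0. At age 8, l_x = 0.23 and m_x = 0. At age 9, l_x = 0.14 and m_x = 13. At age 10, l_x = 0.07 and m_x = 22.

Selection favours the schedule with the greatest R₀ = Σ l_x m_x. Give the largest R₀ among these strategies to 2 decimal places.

Strategy P: R₀ = 0.79×0 + 0.52×0 + 0.26×0 + 0.15×19 + 0.09×23 = 4.9200
Strategy Q: R₀ = 0.65×0 + 0.41×0 + 0.23×0 + 0.14×13 + 0.07×22 = 3.3600
Highest R₀: strategy P with 4.9200.

4.92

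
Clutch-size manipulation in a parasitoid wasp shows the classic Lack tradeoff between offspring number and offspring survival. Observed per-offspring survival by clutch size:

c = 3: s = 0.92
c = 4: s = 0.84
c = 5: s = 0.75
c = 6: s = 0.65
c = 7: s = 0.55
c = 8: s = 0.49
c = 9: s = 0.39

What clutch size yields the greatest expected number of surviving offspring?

8

Expected surviving offspring = c × s(c):
  c=3: 3 × 0.92 = 2.760
  c=4: 4 × 0.84 = 3.360
  c=5: 5 × 0.75 = 3.750
  c=6: 6 × 0.65 = 3.900
  c=7: 7 × 0.55 = 3.850
  c=8: 8 × 0.49 = 3.920
  c=9: 9 × 0.39 = 3.510
Maximum at c = 8 (3.920 surviving offspring).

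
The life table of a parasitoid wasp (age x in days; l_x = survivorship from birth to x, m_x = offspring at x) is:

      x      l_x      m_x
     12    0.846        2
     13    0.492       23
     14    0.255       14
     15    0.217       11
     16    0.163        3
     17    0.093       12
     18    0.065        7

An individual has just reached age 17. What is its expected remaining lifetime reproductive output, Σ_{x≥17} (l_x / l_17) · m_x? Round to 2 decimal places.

l_17 = 0.093. Conditional survival from age 17 to x is l_x / l_17.
  x=17: (0.093/0.093) × 12 = 12.0000
  x=18: (0.065/0.093) × 7 = 4.8925
Sum = 12.0000 + 4.8925 = 16.8925

16.89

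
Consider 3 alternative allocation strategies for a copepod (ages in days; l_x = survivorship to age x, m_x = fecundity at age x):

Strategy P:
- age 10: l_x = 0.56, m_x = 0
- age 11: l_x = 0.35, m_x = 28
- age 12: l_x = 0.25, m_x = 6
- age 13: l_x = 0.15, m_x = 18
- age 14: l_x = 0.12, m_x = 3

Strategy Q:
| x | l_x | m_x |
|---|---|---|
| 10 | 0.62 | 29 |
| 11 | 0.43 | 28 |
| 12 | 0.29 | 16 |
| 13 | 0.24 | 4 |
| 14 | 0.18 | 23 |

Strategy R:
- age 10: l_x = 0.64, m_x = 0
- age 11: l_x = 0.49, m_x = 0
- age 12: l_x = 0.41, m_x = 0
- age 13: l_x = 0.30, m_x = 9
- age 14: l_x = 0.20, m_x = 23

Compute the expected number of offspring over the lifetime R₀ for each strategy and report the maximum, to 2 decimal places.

39.76

Strategy P: R₀ = 0.56×0 + 0.35×28 + 0.25×6 + 0.15×18 + 0.12×3 = 14.3600
Strategy Q: R₀ = 0.62×29 + 0.43×28 + 0.29×16 + 0.24×4 + 0.18×23 = 39.7600
Strategy R: R₀ = 0.64×0 + 0.49×0 + 0.41×0 + 0.30×9 + 0.20×23 = 7.3000
Highest R₀: strategy Q with 39.7600.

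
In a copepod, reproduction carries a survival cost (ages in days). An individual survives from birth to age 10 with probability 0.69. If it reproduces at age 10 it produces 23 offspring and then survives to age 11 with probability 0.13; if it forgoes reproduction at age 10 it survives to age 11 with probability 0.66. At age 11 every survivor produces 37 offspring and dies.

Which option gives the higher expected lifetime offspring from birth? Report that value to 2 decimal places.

breed at age 10: R₀ = 0.69 × (23 + 0.13 × 37) = 0.69 × 27.8100 = 19.1889
delay to age 11: R₀ = 0.69 × (0.66 × 37) = 0.69 × 24.4200 = 16.8498
Higher: breed at age 10 (19.1889).

19.19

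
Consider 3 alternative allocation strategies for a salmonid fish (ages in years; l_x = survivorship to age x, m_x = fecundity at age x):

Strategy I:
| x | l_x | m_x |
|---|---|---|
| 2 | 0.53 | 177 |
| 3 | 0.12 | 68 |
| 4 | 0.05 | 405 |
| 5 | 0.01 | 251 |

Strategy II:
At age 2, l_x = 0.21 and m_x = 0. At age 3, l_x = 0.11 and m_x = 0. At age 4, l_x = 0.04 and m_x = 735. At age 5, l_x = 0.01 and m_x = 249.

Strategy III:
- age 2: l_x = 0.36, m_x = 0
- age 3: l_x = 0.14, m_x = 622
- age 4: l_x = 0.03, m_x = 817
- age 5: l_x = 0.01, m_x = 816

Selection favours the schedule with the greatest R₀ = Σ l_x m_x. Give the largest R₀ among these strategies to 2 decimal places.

124.73

Strategy I: R₀ = 0.53×177 + 0.12×68 + 0.05×405 + 0.01×251 = 124.7300
Strategy II: R₀ = 0.21×0 + 0.11×0 + 0.04×735 + 0.01×249 = 31.8900
Strategy III: R₀ = 0.36×0 + 0.14×622 + 0.03×817 + 0.01×816 = 119.7500
Highest R₀: strategy I with 124.7300.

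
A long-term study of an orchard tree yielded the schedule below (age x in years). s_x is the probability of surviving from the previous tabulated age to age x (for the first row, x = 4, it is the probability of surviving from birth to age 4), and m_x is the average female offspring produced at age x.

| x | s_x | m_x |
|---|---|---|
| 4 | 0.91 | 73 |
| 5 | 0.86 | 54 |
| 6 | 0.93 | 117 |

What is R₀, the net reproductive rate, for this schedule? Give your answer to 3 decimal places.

193.845

Survivorship from birth: l_x = s_4·s_5·…·s_x.
  l_4 = 0.91000
  l_5 = 0.78260
  l_6 = 0.72782
R₀ = Σ l_x m_x:
  age 4: 0.91000 × 73 = 66.4300
  age 5: 0.78260 × 54 = 42.2604
  age 6: 0.72782 × 117 = 85.1549
R₀ = 66.4300 + 42.2604 + 85.1549 = 193.8453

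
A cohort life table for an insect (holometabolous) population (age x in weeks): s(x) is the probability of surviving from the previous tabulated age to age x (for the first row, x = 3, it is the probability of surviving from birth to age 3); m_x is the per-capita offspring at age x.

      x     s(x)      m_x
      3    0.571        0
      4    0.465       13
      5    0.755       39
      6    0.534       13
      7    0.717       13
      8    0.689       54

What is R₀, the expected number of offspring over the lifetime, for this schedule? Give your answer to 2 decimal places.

16.51

Survivorship from birth: l_x = s_3·s_4·…·s_x.
  l_3 = 0.57100
  l_4 = 0.26552
  l_5 = 0.20046
  l_6 = 0.10705
  l_7 = 0.07675
  l_8 = 0.05288
R₀ = Σ l_x m_x:
  age 3: 0.57100 × 0 = 0.0000
  age 4: 0.26552 × 13 = 3.4518
  age 5: 0.20046 × 39 = 7.8179
  age 6: 0.10705 × 13 = 1.3917
  age 7: 0.07675 × 13 = 0.9978
  age 8: 0.05288 × 54 = 2.8555
R₀ = 0.0000 + 3.4518 + 7.8179 + 1.3917 + 0.9978 + 2.8555 = 16.5146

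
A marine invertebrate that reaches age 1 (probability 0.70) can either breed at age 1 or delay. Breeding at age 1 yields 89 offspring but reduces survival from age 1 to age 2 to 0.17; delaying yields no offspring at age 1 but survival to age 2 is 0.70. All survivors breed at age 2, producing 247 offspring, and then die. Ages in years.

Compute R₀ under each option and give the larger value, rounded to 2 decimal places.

121.03

breed at age 1: R₀ = 0.70 × (89 + 0.17 × 247) = 0.70 × 130.9900 = 91.6930
delay to age 2: R₀ = 0.70 × (0.70 × 247) = 0.70 × 172.9000 = 121.0300
Higher: delay to age 2 (121.0300).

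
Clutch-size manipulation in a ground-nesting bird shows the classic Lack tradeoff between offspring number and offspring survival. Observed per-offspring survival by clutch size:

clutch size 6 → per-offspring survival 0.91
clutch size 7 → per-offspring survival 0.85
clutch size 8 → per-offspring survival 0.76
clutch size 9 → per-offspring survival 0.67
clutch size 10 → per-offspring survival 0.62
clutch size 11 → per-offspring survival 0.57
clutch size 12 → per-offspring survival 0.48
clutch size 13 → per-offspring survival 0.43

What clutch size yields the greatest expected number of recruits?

Expected recruits = c × s(c):
  c=6: 6 × 0.91 = 5.460
  c=7: 7 × 0.85 = 5.950
  c=8: 8 × 0.76 = 6.080
  c=9: 9 × 0.67 = 6.030
  c=10: 10 × 0.62 = 6.200
  c=11: 11 × 0.57 = 6.270
  c=12: 12 × 0.48 = 5.760
  c=13: 13 × 0.43 = 5.590
Maximum at c = 11 (6.270 recruits).

11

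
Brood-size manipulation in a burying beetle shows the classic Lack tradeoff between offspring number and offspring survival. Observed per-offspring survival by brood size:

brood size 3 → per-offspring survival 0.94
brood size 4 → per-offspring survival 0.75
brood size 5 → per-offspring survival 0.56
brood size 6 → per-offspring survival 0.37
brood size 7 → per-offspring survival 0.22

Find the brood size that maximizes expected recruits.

Expected recruits = c × s(c):
  c=3: 3 × 0.94 = 2.820
  c=4: 4 × 0.75 = 3.000
  c=5: 5 × 0.56 = 2.800
  c=6: 6 × 0.37 = 2.220
  c=7: 7 × 0.22 = 1.540
Maximum at c = 4 (3.000 recruits).

4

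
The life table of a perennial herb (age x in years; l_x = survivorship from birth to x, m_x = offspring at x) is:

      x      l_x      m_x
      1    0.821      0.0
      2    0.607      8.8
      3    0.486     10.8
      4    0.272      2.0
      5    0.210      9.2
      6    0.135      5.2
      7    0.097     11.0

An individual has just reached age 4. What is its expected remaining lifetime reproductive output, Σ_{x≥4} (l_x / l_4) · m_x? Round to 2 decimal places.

15.61

l_4 = 0.272. Conditional survival from age 4 to x is l_x / l_4.
  x=4: (0.272/0.272) × 2.0 = 2.0000
  x=5: (0.210/0.272) × 9.2 = 7.1029
  x=6: (0.135/0.272) × 5.2 = 2.5809
  x=7: (0.097/0.272) × 11.0 = 3.9228
Sum = 2.0000 + 7.1029 + 2.5809 + 3.9228 = 15.6066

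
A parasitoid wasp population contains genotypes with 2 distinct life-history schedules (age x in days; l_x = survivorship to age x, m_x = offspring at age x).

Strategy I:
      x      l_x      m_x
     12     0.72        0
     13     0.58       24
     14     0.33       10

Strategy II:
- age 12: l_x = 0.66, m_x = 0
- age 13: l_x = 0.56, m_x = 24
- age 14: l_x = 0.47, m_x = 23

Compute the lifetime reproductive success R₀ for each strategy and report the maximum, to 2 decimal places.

24.25

Strategy I: R₀ = 0.72×0 + 0.58×24 + 0.33×10 = 17.2200
Strategy II: R₀ = 0.66×0 + 0.56×24 + 0.47×23 = 24.2500
Highest R₀: strategy II with 24.2500.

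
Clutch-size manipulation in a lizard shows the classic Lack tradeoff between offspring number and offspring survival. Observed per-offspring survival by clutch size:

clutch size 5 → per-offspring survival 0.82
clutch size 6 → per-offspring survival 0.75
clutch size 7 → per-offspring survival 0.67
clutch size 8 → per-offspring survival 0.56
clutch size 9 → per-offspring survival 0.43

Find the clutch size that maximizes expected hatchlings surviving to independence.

Expected hatchlings surviving to independence = c × s(c):
  c=5: 5 × 0.82 = 4.100
  c=6: 6 × 0.75 = 4.500
  c=7: 7 × 0.67 = 4.690
  c=8: 8 × 0.56 = 4.480
  c=9: 9 × 0.43 = 3.870
Maximum at c = 7 (4.690 hatchlings surviving to independence).

7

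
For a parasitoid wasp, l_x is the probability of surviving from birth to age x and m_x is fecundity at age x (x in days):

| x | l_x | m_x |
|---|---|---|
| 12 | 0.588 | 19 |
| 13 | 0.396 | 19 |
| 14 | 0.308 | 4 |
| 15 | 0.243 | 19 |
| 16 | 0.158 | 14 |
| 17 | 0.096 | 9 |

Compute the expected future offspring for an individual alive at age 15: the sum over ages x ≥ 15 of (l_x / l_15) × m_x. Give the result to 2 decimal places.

l_15 = 0.243. Conditional survival from age 15 to x is l_x / l_15.
  x=15: (0.243/0.243) × 19 = 19.0000
  x=16: (0.158/0.243) × 14 = 9.1029
  x=17: (0.096/0.243) × 9 = 3.5556
Sum = 19.0000 + 9.1029 + 3.5556 = 31.6584

31.66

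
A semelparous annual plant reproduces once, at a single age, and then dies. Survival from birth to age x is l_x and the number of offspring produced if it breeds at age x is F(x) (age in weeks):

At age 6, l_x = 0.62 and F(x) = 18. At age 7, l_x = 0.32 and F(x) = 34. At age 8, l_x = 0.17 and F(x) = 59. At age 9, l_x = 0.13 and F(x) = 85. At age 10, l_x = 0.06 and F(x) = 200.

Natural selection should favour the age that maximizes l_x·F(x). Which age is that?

Expected offspring if breeding at age x = l_x × F(x):
  age 6: 0.62 × 18 = 11.160
  age 7: 0.32 × 34 = 10.880
  age 8: 0.17 × 59 = 10.030
  age 9: 0.13 × 85 = 11.050
  age 10: 0.06 × 200 = 12.000
Maximum at age 10 (12.000).

10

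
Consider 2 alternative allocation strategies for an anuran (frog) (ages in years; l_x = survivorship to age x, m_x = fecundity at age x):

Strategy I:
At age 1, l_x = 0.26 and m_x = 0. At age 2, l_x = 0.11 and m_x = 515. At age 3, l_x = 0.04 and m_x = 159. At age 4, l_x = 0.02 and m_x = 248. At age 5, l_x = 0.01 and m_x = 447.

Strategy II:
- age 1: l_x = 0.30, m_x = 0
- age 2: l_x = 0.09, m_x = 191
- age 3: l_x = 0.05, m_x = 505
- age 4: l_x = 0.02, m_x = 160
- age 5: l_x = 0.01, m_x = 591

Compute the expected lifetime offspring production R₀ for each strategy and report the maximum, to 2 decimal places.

72.44

Strategy I: R₀ = 0.26×0 + 0.11×515 + 0.04×159 + 0.02×248 + 0.01×447 = 72.4400
Strategy II: R₀ = 0.30×0 + 0.09×191 + 0.05×505 + 0.02×160 + 0.01×591 = 51.5500
Highest R₀: strategy I with 72.4400.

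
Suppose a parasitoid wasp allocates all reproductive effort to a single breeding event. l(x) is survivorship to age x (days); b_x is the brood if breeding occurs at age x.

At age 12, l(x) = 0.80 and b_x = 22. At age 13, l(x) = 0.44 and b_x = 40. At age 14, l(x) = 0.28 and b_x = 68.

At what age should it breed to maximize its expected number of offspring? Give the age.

Expected offspring if breeding at age x = l(x) × b_x:
  age 12: 0.80 × 22 = 17.600
  age 13: 0.44 × 40 = 17.600
  age 14: 0.28 × 68 = 19.040
Maximum at age 14 (19.040).

14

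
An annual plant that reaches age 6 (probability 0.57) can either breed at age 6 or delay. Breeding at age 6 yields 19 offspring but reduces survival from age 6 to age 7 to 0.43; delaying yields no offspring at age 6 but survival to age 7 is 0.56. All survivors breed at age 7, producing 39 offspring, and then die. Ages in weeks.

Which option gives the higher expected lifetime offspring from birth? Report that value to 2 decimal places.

breed at age 6: R₀ = 0.57 × (19 + 0.43 × 39) = 0.57 × 35.7700 = 20.3889
delay to age 7: R₀ = 0.57 × (0.56 × 39) = 0.57 × 21.8400 = 12.4488
Higher: breed at age 6 (20.3889).

20.39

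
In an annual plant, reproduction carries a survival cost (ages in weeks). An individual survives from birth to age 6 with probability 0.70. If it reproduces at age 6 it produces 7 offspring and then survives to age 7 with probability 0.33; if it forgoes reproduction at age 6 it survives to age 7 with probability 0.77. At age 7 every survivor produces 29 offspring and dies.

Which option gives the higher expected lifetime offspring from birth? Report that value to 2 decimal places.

breed at age 6: R₀ = 0.70 × (7 + 0.33 × 29) = 0.70 × 16.5700 = 11.5990
delay to age 7: R₀ = 0.70 × (0.77 × 29) = 0.70 × 22.3300 = 15.6310
Higher: delay to age 7 (15.6310).

15.63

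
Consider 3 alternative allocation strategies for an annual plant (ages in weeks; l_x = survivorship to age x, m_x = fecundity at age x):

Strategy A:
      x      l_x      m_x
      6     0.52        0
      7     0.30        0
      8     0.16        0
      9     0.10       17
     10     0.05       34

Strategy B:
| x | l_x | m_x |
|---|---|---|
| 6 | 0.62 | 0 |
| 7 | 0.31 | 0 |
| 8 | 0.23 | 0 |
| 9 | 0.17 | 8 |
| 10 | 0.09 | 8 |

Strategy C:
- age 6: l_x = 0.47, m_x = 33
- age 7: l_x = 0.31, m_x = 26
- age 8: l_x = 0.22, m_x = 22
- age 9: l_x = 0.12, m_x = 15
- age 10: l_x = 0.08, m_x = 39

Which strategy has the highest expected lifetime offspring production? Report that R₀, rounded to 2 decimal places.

Strategy A: R₀ = 0.52×0 + 0.30×0 + 0.16×0 + 0.10×17 + 0.05×34 = 3.4000
Strategy B: R₀ = 0.62×0 + 0.31×0 + 0.23×0 + 0.17×8 + 0.09×8 = 2.0800
Strategy C: R₀ = 0.47×33 + 0.31×26 + 0.22×22 + 0.12×15 + 0.08×39 = 33.3300
Highest R₀: strategy C with 33.3300.

33.33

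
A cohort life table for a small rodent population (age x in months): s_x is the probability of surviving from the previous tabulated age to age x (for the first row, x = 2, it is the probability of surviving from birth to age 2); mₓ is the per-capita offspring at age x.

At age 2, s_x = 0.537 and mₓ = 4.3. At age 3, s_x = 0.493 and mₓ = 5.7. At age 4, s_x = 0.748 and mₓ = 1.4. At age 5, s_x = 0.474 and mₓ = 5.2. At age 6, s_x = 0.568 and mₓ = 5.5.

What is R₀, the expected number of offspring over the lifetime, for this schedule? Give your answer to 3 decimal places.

Survivorship from birth: l_x = s_2·s_3·…·s_x.
  l_2 = 0.53700
  l_3 = 0.26474
  l_4 = 0.19803
  l_5 = 0.09386
  l_6 = 0.05332
R₀ = Σ l_x mₓ:
  age 2: 0.53700 × 4.3 = 2.3091
  age 3: 0.26474 × 5.7 = 1.5090
  age 4: 0.19803 × 1.4 = 0.2772
  age 5: 0.09386 × 5.2 = 0.4881
  age 6: 0.05332 × 5.5 = 0.2933
R₀ = 2.3091 + 1.5090 + 0.2772 + 0.4881 + 0.2933 = 4.8767

4.877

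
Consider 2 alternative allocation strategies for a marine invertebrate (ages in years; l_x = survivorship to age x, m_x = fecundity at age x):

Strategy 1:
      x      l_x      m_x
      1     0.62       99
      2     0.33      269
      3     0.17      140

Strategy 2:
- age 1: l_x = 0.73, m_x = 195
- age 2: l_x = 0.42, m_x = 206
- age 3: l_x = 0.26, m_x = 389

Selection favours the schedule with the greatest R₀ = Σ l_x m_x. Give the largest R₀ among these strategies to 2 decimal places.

Strategy 1: R₀ = 0.62×99 + 0.33×269 + 0.17×140 = 173.9500
Strategy 2: R₀ = 0.73×195 + 0.42×206 + 0.26×389 = 330.0100
Highest R₀: strategy 2 with 330.0100.

330.01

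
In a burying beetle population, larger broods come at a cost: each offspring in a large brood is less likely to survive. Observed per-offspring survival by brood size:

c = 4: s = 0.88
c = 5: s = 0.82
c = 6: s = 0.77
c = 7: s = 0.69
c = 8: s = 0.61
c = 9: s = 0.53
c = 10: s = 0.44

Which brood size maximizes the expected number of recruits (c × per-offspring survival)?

Expected recruits = c × s(c):
  c=4: 4 × 0.88 = 3.520
  c=5: 5 × 0.82 = 4.100
  c=6: 6 × 0.77 = 4.620
  c=7: 7 × 0.69 = 4.830
  c=8: 8 × 0.61 = 4.880
  c=9: 9 × 0.53 = 4.770
  c=10: 10 × 0.44 = 4.400
Maximum at c = 8 (4.880 recruits).

8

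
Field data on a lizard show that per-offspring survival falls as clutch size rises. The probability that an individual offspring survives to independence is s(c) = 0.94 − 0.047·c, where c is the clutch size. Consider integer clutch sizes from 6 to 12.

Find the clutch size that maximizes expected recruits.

Expected recruits = c × s(c):
  c=6: 6 × 0.658 = 3.948
  c=7: 7 × 0.611 = 4.277
  c=8: 8 × 0.564 = 4.512
  c=9: 9 × 0.517 = 4.653
  c=10: 10 × 0.470 = 4.700
  c=11: 11 × 0.423 = 4.653
  c=12: 12 × 0.376 = 4.512
Maximum at c = 10 (4.700 recruits).

10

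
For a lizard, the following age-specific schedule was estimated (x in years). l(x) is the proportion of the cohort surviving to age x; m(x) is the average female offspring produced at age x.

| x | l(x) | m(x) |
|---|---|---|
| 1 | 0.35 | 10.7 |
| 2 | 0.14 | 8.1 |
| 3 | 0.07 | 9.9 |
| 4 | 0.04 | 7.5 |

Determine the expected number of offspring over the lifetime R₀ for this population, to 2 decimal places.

R₀ = Σ l(x) m(x):
  age 1: 0.35 × 10.7 = 3.7450
  age 2: 0.14 × 8.1 = 1.1340
  age 3: 0.07 × 9.9 = 0.6930
  age 4: 0.04 × 7.5 = 0.3000
R₀ = 3.7450 + 1.1340 + 0.6930 + 0.3000 = 5.8720

5.87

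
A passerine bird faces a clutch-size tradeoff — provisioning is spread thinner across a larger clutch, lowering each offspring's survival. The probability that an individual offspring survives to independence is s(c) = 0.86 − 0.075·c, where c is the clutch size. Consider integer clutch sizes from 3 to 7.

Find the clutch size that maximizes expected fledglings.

Expected fledglings = c × s(c):
  c=3: 3 × 0.635 = 1.905
  c=4: 4 × 0.560 = 2.240
  c=5: 5 × 0.485 = 2.425
  c=6: 6 × 0.410 = 2.460
  c=7: 7 × 0.335 = 2.345
Maximum at c = 6 (2.460 fledglings).

6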